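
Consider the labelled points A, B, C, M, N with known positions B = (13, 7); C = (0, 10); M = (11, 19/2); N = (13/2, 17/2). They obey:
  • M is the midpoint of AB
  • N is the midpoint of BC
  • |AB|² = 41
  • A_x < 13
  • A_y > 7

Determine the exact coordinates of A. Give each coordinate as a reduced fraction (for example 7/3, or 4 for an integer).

A = (9, 12)

1. A_x = 9  [A = 2·M−B = 2·(11, 19/2)−(13, 7)]
2. A_y = 12  [A = 2·M−B = 2·(11, 19/2)−(13, 7)]
   so A = (9, 12)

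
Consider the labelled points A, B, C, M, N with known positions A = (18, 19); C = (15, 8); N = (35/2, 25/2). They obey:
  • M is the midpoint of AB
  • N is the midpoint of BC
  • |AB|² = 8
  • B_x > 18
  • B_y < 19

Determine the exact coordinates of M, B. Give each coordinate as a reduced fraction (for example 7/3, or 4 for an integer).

1. B_x = 20  [B = 2·N−C = 2·(35/2, 25/2)−(15, 8)]
2. B_y = 17  [B = 2·N−C = 2·(35/2, 25/2)−(15, 8)]
   so B = (20, 17)
3. M_x = 19  [2·M = A+B = (18, 19)+(20, 17)]
4. M_y = 18  [2·M = A+B = (18, 19)+(20, 17)]
   so M = (19, 18)

M = (19, 18)
B = (20, 17)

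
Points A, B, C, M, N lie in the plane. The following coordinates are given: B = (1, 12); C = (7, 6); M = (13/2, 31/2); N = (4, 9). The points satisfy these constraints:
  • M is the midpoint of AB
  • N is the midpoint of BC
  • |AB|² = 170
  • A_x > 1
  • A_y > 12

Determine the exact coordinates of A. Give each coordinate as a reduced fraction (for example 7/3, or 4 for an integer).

1. A_x = 12  [A = 2·M−B = 2·(13/2, 31/2)−(1, 12)]
2. A_y = 19  [A = 2·M−B = 2·(13/2, 31/2)−(1, 12)]
   so A = (12, 19)

A = (12, 19)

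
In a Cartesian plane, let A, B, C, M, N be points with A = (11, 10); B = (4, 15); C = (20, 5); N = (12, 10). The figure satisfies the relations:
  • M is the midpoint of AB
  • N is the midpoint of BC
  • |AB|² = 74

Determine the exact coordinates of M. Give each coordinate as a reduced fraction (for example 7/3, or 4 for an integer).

M = (15/2, 25/2)

1. M_x = 15/2  [2·M = A+B = (11, 10)+(4, 15)]
2. M_y = 25/2  [2·M = A+B = (11, 10)+(4, 15)]
   so M = (15/2, 25/2)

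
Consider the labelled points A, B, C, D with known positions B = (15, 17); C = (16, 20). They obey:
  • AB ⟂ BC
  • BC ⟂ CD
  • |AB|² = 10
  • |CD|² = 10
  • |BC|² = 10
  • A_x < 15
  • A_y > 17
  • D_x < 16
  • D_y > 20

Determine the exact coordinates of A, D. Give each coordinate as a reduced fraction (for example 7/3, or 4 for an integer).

1. A_x = 12  [[AB ⟂ BC ⇒ -1x-3y+66=0] ∩ [|A−(15, 17)|²=10]]
2. A_y = 18  [[AB ⟂ BC ⇒ -1x-3y+66=0] ∩ [|A−(15, 17)|²=10]]
   so A = (12, 18)
3. D_x = 13  [[BC ⟂ CD ⇒ 1x+3y-76=0] ∩ [|D−(16, 20)|²=10]]
4. D_y = 21  [[BC ⟂ CD ⇒ 1x+3y-76=0] ∩ [|D−(16, 20)|²=10]]
   so D = (13, 21)

A = (12, 18)
D = (13, 21)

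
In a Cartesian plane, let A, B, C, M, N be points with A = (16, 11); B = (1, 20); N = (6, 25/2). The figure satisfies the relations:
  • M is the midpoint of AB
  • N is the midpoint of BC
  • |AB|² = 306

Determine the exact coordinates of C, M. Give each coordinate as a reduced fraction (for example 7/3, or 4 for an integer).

1. M_x = 17/2  [2·M = A+B = (16, 11)+(1, 20)]
2. M_y = 31/2  [2·M = A+B = (16, 11)+(1, 20)]
   so M = (17/2, 31/2)
3. C_x = 11  [C = 2·N−B = 2·(6, 25/2)−(1, 20)]
4. C_y = 5  [C = 2·N−B = 2·(6, 25/2)−(1, 20)]
   so C = (11, 5)

C = (11, 5)
M = (17/2, 31/2)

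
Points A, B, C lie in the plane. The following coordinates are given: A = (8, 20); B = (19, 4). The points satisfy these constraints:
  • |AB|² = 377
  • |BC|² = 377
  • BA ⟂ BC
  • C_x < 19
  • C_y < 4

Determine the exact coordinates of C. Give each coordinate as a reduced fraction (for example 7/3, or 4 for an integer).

1. C_x = 3  [[BA ⟂ BC ⇒ -11x+16y+145=0] ∩ [|C−(19, 4)|²=377]]
2. C_y = -7  [[BA ⟂ BC ⇒ -11x+16y+145=0] ∩ [|C−(19, 4)|²=377]]
   so C = (3, -7)

C = (3, -7)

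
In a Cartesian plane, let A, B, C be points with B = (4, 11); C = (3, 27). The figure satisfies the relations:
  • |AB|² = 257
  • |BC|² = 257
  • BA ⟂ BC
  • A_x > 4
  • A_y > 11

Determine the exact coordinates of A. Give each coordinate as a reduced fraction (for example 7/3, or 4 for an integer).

A = (20, 12)

1. A_x = 20  [[BA ⟂ BC ⇒ -1x+16y-172=0] ∩ [|A−(4, 11)|²=257]]
2. A_y = 12  [[BA ⟂ BC ⇒ -1x+16y-172=0] ∩ [|A−(4, 11)|²=257]]
   so A = (20, 12)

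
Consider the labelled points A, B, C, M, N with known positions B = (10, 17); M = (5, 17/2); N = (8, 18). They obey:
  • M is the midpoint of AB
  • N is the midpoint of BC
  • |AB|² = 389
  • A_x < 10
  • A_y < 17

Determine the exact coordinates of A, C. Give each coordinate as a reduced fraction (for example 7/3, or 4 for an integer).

1. A_x = 0  [A = 2·M−B = 2·(5, 17/2)−(10, 17)]
2. A_y = 0  [A = 2·M−B = 2·(5, 17/2)−(10, 17)]
   so A = (0, 0)
3. C_x = 6  [C = 2·N−B = 2·(8, 18)−(10, 17)]
4. C_y = 19  [C = 2·N−B = 2·(8, 18)−(10, 17)]
   so C = (6, 19)

A = (0, 0)
C = (6, 19)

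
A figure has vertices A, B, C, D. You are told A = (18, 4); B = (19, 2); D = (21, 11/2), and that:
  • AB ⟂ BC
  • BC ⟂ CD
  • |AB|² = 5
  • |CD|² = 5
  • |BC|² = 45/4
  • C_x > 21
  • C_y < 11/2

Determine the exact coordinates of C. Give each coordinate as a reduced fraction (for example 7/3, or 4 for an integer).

C = (22, 7/2)

1. C_x = 22  [[AB ⟂ BC ⇒ 1x-2y-15=0] ∩ [|C−(21, 11/2)|²=5]]
2. C_y = 7/2  [[AB ⟂ BC ⇒ 1x-2y-15=0] ∩ [|C−(21, 11/2)|²=5]]
   so C = (22, 7/2)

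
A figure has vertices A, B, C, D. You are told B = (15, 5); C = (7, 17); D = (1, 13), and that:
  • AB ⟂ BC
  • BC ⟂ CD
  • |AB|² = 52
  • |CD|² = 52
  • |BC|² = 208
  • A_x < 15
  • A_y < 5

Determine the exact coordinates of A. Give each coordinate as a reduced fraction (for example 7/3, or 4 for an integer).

A = (9, 1)

1. A_x = 9  [[AB ⟂ BC ⇒ 8x-12y-60=0] ∩ [|A−(15, 5)|²=52]]
2. A_y = 1  [[AB ⟂ BC ⇒ 8x-12y-60=0] ∩ [|A−(15, 5)|²=52]]
   so A = (9, 1)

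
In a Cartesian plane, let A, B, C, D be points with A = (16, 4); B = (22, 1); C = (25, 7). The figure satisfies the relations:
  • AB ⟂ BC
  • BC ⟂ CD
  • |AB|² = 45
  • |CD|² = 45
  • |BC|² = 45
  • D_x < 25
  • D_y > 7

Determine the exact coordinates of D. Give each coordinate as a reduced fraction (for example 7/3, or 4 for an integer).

D = (19, 10)

1. D_x = 19  [[BC ⟂ CD ⇒ 3x+6y-117=0] ∩ [|D−(25, 7)|²=45]]
2. D_y = 10  [[BC ⟂ CD ⇒ 3x+6y-117=0] ∩ [|D−(25, 7)|²=45]]
   so D = (19, 10)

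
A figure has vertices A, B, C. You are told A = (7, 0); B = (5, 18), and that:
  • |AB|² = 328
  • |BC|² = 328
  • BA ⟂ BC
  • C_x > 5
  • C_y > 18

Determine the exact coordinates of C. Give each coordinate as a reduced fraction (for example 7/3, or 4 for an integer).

1. C_x = 23  [[BA ⟂ BC ⇒ 2x-18y+314=0] ∩ [|C−(5, 18)|²=328]]
2. C_y = 20  [[BA ⟂ BC ⇒ 2x-18y+314=0] ∩ [|C−(5, 18)|²=328]]
   so C = (23, 20)

C = (23, 20)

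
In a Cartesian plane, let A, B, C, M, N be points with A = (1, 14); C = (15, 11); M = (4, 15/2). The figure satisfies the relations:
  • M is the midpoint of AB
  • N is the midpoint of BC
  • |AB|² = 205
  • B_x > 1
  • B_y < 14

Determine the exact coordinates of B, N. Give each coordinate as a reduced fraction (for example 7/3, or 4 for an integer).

1. B_x = 7  [B = 2·M−A = 2·(4, 15/2)−(1, 14)]
2. B_y = 1  [B = 2·M−A = 2·(4, 15/2)−(1, 14)]
   so B = (7, 1)
3. N_x = 11  [2·N = B+C = (7, 1)+(15, 11)]
4. N_y = 6  [2·N = B+C = (7, 1)+(15, 11)]
   so N = (11, 6)

B = (7, 1)
N = (11, 6)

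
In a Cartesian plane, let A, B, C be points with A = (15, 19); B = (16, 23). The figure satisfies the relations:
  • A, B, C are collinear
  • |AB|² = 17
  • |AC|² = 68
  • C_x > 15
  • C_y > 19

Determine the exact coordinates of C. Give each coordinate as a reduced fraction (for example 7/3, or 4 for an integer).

1. C_x = 17  [[A, B, C are collinear ⇒ -4x+1y+41=0] ∩ [|C−(15, 19)|²=68]]
2. C_y = 27  [[A, B, C are collinear ⇒ -4x+1y+41=0] ∩ [|C−(15, 19)|²=68]]
   so C = (17, 27)

C = (17, 27)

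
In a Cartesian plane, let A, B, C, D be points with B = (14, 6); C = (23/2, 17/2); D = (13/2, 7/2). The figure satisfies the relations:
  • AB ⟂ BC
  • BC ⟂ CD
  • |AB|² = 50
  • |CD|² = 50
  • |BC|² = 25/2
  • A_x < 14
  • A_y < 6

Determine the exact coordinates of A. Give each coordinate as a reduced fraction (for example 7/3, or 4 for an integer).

A = (9, 1)

1. A_x = 9  [[AB ⟂ BC ⇒ 5/2x-5/2y-20=0] ∩ [|A−(14, 6)|²=50]]
2. A_y = 1  [[AB ⟂ BC ⇒ 5/2x-5/2y-20=0] ∩ [|A−(14, 6)|²=50]]
   so A = (9, 1)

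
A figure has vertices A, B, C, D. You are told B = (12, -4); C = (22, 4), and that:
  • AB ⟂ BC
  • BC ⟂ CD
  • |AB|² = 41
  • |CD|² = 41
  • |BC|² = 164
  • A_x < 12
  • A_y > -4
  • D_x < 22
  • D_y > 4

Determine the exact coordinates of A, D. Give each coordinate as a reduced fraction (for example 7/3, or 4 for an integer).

A = (8, 1)
D = (18, 9)

1. A_x = 8  [[AB ⟂ BC ⇒ -10x-8y+88=0] ∩ [|A−(12, -4)|²=41]]
2. A_y = 1  [[AB ⟂ BC ⇒ -10x-8y+88=0] ∩ [|A−(12, -4)|²=41]]
   so A = (8, 1)
3. D_x = 18  [[BC ⟂ CD ⇒ 10x+8y-252=0] ∩ [|D−(22, 4)|²=41]]
4. D_y = 9  [[BC ⟂ CD ⇒ 10x+8y-252=0] ∩ [|D−(22, 4)|²=41]]
   so D = (18, 9)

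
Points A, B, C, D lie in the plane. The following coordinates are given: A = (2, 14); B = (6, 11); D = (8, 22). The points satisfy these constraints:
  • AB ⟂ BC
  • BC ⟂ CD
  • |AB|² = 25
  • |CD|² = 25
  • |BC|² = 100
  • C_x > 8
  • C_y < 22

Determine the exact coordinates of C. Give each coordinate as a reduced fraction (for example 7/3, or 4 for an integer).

C = (12, 19)

1. C_x = 12  [[AB ⟂ BC ⇒ 4x-3y+9=0] ∩ [|C−(8, 22)|²=25]]
2. C_y = 19  [[AB ⟂ BC ⇒ 4x-3y+9=0] ∩ [|C−(8, 22)|²=25]]
   so C = (12, 19)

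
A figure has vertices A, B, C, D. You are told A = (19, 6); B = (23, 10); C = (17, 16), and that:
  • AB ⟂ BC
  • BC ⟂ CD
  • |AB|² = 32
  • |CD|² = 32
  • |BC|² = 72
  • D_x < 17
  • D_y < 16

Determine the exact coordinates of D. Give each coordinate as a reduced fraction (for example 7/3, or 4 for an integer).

1. D_x = 13  [[BC ⟂ CD ⇒ -6x+6y+6=0] ∩ [|D−(17, 16)|²=32]]
2. D_y = 12  [[BC ⟂ CD ⇒ -6x+6y+6=0] ∩ [|D−(17, 16)|²=32]]
   so D = (13, 12)

D = (13, 12)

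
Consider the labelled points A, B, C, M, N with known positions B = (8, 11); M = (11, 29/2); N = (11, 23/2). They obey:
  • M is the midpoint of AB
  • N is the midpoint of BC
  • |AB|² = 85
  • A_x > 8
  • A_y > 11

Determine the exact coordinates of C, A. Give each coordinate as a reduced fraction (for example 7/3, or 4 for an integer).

1. A_x = 14  [A = 2·M−B = 2·(11, 29/2)−(8, 11)]
2. A_y = 18  [A = 2·M−B = 2·(11, 29/2)−(8, 11)]
   so A = (14, 18)
3. C_x = 14  [C = 2·N−B = 2·(11, 23/2)−(8, 11)]
4. C_y = 12  [C = 2·N−B = 2·(11, 23/2)−(8, 11)]
   so C = (14, 12)

C = (14, 12)
A = (14, 18)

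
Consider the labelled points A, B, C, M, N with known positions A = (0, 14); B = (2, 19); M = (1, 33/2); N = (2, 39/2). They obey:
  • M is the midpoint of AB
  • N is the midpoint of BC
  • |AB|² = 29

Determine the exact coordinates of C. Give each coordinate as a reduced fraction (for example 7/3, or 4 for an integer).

C = (2, 20)

1. C_x = 2  [C = 2·N−B = 2·(2, 39/2)−(2, 19)]
2. C_y = 20  [C = 2·N−B = 2·(2, 39/2)−(2, 19)]
   so C = (2, 20)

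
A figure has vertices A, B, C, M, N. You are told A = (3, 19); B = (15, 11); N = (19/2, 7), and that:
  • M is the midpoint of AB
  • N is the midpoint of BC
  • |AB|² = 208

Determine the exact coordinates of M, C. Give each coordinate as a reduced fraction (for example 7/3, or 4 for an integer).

M = (9, 15)
C = (4, 3)

1. M_x = 9  [2·M = A+B = (3, 19)+(15, 11)]
2. M_y = 15  [2·M = A+B = (3, 19)+(15, 11)]
   so M = (9, 15)
3. C_x = 4  [C = 2·N−B = 2·(19/2, 7)−(15, 11)]
4. C_y = 3  [C = 2·N−B = 2·(19/2, 7)−(15, 11)]
   so C = (4, 3)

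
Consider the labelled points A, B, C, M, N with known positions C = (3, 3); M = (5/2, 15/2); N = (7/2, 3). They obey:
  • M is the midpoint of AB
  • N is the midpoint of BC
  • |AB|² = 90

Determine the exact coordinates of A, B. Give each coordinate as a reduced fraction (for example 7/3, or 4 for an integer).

1. B_x = 4  [B = 2·N−C = 2·(7/2, 3)−(3, 3)]
2. B_y = 3  [B = 2·N−C = 2·(7/2, 3)−(3, 3)]
   so B = (4, 3)
3. A_x = 1  [A = 2·M−B = 2·(5/2, 15/2)−(4, 3)]
4. A_y = 12  [A = 2·M−B = 2·(5/2, 15/2)−(4, 3)]
   so A = (1, 12)

A = (1, 12)
B = (4, 3)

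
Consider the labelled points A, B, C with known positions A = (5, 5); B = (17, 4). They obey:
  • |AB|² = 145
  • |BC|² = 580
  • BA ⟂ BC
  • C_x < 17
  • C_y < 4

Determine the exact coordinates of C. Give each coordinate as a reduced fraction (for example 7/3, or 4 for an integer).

C = (15, -20)

1. C_x = 15  [[BA ⟂ BC ⇒ -12x+1y+200=0] ∩ [|C−(17, 4)|²=580]]
2. C_y = -20  [[BA ⟂ BC ⇒ -12x+1y+200=0] ∩ [|C−(17, 4)|²=580]]
   so C = (15, -20)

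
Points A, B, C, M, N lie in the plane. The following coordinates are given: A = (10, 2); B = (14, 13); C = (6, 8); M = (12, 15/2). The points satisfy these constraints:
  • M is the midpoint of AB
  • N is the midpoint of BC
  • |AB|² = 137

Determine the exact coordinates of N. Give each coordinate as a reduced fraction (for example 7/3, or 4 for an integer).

N = (10, 21/2)

1. N_x = 10  [2·N = B+C = (14, 13)+(6, 8)]
2. N_y = 21/2  [2·N = B+C = (14, 13)+(6, 8)]
   so N = (10, 21/2)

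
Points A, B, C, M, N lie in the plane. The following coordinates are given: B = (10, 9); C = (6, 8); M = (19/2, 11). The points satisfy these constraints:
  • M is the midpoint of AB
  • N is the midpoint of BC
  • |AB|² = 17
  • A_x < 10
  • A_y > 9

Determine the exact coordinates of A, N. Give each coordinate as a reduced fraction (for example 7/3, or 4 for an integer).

A = (9, 13)
N = (8, 17/2)

1. A_x = 9  [A = 2·M−B = 2·(19/2, 11)−(10, 9)]
2. A_y = 13  [A = 2·M−B = 2·(19/2, 11)−(10, 9)]
   so A = (9, 13)
3. N_x = 8  [2·N = B+C = (10, 9)+(6, 8)]
4. N_y = 17/2  [2·N = B+C = (10, 9)+(6, 8)]
   so N = (8, 17/2)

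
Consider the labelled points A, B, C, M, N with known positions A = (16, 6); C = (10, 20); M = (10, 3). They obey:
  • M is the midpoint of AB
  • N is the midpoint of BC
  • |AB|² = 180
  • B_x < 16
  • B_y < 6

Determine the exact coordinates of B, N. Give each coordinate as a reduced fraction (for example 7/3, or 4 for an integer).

B = (4, 0)
N = (7, 10)

1. B_x = 4  [B = 2·M−A = 2·(10, 3)−(16, 6)]
2. B_y = 0  [B = 2·M−A = 2·(10, 3)−(16, 6)]
   so B = (4, 0)
3. N_x = 7  [2·N = B+C = (4, 0)+(10, 20)]
4. N_y = 10  [2·N = B+C = (4, 0)+(10, 20)]
   so N = (7, 10)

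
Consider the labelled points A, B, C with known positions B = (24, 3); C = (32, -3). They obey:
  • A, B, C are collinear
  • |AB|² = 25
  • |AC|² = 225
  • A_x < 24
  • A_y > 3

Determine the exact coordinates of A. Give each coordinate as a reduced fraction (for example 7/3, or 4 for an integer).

1. A_x = 20  [[A, B, C are collinear ⇒ 6x+8y-168=0] ∩ [|A−(24, 3)|²=25]]
2. A_y = 6  [[A, B, C are collinear ⇒ 6x+8y-168=0] ∩ [|A−(24, 3)|²=25]]
   so A = (20, 6)

A = (20, 6)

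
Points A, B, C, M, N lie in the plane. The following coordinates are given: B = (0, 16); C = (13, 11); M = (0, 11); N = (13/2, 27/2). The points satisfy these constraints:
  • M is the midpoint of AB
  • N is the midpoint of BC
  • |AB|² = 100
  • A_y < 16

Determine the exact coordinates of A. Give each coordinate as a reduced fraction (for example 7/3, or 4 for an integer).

1. A_x = 0  [A = 2·M−B = 2·(0, 11)−(0, 16)]
2. A_y = 6  [A = 2·M−B = 2·(0, 11)−(0, 16)]
   so A = (0, 6)

A = (0, 6)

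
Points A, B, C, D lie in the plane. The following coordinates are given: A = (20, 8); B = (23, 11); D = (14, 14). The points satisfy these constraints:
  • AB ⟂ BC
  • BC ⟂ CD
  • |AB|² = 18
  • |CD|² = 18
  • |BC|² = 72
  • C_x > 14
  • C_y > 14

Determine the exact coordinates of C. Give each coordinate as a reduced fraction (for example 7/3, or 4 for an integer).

C = (17, 17)

1. C_x = 17  [[AB ⟂ BC ⇒ 3x+3y-102=0] ∩ [|C−(14, 14)|²=18]]
2. C_y = 17  [[AB ⟂ BC ⇒ 3x+3y-102=0] ∩ [|C−(14, 14)|²=18]]
   so C = (17, 17)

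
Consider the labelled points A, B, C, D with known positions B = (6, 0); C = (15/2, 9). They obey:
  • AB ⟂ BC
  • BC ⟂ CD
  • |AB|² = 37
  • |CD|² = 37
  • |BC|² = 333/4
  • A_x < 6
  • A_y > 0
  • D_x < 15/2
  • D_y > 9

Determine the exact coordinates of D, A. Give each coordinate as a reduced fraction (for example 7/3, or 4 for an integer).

D = (3/2, 10)
A = (0, 1)

1. D_x = 3/2  [[BC ⟂ CD ⇒ 3/2x+9y-369/4=0] ∩ [|D−(15/2, 9)|²=37]]
2. D_y = 10  [[BC ⟂ CD ⇒ 3/2x+9y-369/4=0] ∩ [|D−(15/2, 9)|²=37]]
   so D = (3/2, 10)
3. A_x = 0  [[AB ⟂ BC ⇒ -3/2x-9y+9=0] ∩ [|A−(6, 0)|²=37]]
4. A_y = 1  [[AB ⟂ BC ⇒ -3/2x-9y+9=0] ∩ [|A−(6, 0)|²=37]]
   so A = (0, 1)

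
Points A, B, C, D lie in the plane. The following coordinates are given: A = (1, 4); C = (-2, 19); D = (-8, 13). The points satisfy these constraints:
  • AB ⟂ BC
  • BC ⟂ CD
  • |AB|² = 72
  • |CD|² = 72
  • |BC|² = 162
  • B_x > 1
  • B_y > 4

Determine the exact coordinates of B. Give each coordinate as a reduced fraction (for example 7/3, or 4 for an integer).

B = (7, 10)

1. B_x = 7  [[BC ⟂ CD ⇒ 6x+6y-102=0] ∩ [|B−(1, 4)|²=72]]
2. B_y = 10  [[BC ⟂ CD ⇒ 6x+6y-102=0] ∩ [|B−(1, 4)|²=72]]
   so B = (7, 10)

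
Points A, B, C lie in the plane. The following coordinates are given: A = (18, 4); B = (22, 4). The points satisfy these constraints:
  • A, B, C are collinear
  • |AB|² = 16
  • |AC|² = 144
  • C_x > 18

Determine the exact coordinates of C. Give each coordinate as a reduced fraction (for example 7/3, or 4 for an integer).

C = (30, 4)

1. C_x = 30  [[A, B, C are collinear ⇒ 4y-16=0] ∩ [|C−(18, 4)|²=144]]
2. C_y = 4  [[A, B, C are collinear ⇒ 4y-16=0] ∩ [|C−(18, 4)|²=144]]
   so C = (30, 4)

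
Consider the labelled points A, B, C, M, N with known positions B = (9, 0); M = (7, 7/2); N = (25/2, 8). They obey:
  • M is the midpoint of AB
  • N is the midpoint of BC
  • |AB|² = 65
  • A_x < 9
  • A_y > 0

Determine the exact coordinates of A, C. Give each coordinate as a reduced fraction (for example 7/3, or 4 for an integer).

A = (5, 7)
C = (16, 16)

1. A_x = 5  [A = 2·M−B = 2·(7, 7/2)−(9, 0)]
2. A_y = 7  [A = 2·M−B = 2·(7, 7/2)−(9, 0)]
   so A = (5, 7)
3. C_x = 16  [C = 2·N−B = 2·(25/2, 8)−(9, 0)]
4. C_y = 16  [C = 2·N−B = 2·(25/2, 8)−(9, 0)]
   so C = (16, 16)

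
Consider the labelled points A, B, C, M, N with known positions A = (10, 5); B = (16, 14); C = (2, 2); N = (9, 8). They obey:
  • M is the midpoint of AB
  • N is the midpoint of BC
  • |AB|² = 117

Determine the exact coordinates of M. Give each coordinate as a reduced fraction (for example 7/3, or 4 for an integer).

M = (13, 19/2)

1. M_x = 13  [2·M = A+B = (10, 5)+(16, 14)]
2. M_y = 19/2  [2·M = A+B = (10, 5)+(16, 14)]
   so M = (13, 19/2)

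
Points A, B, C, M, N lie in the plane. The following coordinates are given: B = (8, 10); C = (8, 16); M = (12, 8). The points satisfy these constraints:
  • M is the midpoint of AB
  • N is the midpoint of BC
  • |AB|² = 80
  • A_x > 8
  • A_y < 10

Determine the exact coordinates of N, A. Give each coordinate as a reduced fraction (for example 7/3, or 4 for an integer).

1. A_x = 16  [A = 2·M−B = 2·(12, 8)−(8, 10)]
2. A_y = 6  [A = 2·M−B = 2·(12, 8)−(8, 10)]
   so A = (16, 6)
3. N_x = 8  [2·N = B+C = (8, 10)+(8, 16)]
4. N_y = 13  [2·N = B+C = (8, 10)+(8, 16)]
   so N = (8, 13)

N = (8, 13)
A = (16, 6)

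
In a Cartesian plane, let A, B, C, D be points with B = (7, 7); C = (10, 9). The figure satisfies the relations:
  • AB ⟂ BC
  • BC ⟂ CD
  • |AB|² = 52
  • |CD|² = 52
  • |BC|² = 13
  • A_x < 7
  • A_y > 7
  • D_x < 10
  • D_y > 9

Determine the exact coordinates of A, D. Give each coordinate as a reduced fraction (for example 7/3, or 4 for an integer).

1. A_x = 3  [[AB ⟂ BC ⇒ -3x-2y+35=0] ∩ [|A−(7, 7)|²=52]]
2. A_y = 13  [[AB ⟂ BC ⇒ -3x-2y+35=0] ∩ [|A−(7, 7)|²=52]]
   so A = (3, 13)
3. D_x = 6  [[BC ⟂ CD ⇒ 3x+2y-48=0] ∩ [|D−(10, 9)|²=52]]
4. D_y = 15  [[BC ⟂ CD ⇒ 3x+2y-48=0] ∩ [|D−(10, 9)|²=52]]
   so D = (6, 15)

A = (3, 13)
D = (6, 15)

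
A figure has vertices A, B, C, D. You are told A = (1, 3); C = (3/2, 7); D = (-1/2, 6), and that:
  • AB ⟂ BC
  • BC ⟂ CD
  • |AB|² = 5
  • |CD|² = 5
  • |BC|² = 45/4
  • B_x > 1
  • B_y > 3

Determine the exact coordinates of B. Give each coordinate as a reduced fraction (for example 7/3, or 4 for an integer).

1. B_x = 3  [[BC ⟂ CD ⇒ 2x+1y-10=0] ∩ [|B−(1, 3)|²=5]]
2. B_y = 4  [[BC ⟂ CD ⇒ 2x+1y-10=0] ∩ [|B−(1, 3)|²=5]]
   so B = (3, 4)

B = (3, 4)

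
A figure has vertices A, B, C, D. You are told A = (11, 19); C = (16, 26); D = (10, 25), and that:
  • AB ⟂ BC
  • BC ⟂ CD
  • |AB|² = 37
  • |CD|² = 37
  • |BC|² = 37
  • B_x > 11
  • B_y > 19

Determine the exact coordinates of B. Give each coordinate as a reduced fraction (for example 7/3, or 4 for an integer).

1. B_x = 17  [[BC ⟂ CD ⇒ 6x+1y-122=0] ∩ [|B−(11, 19)|²=37]]
2. B_y = 20  [[BC ⟂ CD ⇒ 6x+1y-122=0] ∩ [|B−(11, 19)|²=37]]
   so B = (17, 20)

B = (17, 20)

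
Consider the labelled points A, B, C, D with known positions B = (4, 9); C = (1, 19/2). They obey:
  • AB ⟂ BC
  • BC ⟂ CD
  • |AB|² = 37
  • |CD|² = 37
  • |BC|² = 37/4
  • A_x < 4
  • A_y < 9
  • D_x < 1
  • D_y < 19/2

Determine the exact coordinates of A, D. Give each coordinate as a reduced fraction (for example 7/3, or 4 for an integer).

A = (3, 3)
D = (0, 7/2)

1. A_x = 3  [[AB ⟂ BC ⇒ 3x-1/2y-15/2=0] ∩ [|A−(4, 9)|²=37]]
2. A_y = 3  [[AB ⟂ BC ⇒ 3x-1/2y-15/2=0] ∩ [|A−(4, 9)|²=37]]
   so A = (3, 3)
3. D_x = 0  [[BC ⟂ CD ⇒ -3x+1/2y-7/4=0] ∩ [|D−(1, 19/2)|²=37]]
4. D_y = 7/2  [[BC ⟂ CD ⇒ -3x+1/2y-7/4=0] ∩ [|D−(1, 19/2)|²=37]]
   so D = (0, 7/2)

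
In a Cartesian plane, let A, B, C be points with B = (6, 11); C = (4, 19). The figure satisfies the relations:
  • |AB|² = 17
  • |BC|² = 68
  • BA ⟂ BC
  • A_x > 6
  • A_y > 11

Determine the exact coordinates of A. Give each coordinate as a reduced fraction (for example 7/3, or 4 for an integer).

1. A_x = 10  [[BA ⟂ BC ⇒ -2x+8y-76=0] ∩ [|A−(6, 11)|²=17]]
2. A_y = 12  [[BA ⟂ BC ⇒ -2x+8y-76=0] ∩ [|A−(6, 11)|²=17]]
   so A = (10, 12)

A = (10, 12)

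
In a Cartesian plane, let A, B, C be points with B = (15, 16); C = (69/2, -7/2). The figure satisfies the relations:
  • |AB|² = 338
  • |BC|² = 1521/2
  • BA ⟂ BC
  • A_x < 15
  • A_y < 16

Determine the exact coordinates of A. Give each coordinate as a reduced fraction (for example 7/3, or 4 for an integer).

1. A_x = 2  [[BA ⟂ BC ⇒ 39/2x-39/2y+39/2=0] ∩ [|A−(15, 16)|²=338]]
2. A_y = 3  [[BA ⟂ BC ⇒ 39/2x-39/2y+39/2=0] ∩ [|A−(15, 16)|²=338]]
   so A = (2, 3)

A = (2, 3)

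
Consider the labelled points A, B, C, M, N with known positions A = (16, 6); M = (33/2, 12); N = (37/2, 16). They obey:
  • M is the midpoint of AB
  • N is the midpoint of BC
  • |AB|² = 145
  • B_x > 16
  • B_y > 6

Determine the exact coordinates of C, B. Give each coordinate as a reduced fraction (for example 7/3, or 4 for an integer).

1. B_x = 17  [B = 2·M−A = 2·(33/2, 12)−(16, 6)]
2. B_y = 18  [B = 2·M−A = 2·(33/2, 12)−(16, 6)]
   so B = (17, 18)
3. C_x = 20  [C = 2·N−B = 2·(37/2, 16)−(17, 18)]
4. C_y = 14  [C = 2·N−B = 2·(37/2, 16)−(17, 18)]
   so C = (20, 14)

C = (20, 14)
B = (17, 18)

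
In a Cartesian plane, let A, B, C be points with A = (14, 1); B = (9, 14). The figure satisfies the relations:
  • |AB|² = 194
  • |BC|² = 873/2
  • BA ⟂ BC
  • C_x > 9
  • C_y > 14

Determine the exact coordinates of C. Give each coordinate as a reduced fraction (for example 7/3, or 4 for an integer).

C = (57/2, 43/2)

1. C_x = 57/2  [[BA ⟂ BC ⇒ 5x-13y+137=0] ∩ [|C−(9, 14)|²=873/2]]
2. C_y = 43/2  [[BA ⟂ BC ⇒ 5x-13y+137=0] ∩ [|C−(9, 14)|²=873/2]]
   so C = (57/2, 43/2)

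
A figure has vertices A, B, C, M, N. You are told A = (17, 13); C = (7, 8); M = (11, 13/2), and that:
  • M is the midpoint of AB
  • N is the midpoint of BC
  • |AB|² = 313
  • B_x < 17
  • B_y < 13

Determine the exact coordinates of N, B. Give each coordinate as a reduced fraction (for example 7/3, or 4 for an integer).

N = (6, 4)
B = (5, 0)

1. B_x = 5  [B = 2·M−A = 2·(11, 13/2)−(17, 13)]
2. B_y = 0  [B = 2·M−A = 2·(11, 13/2)−(17, 13)]
   so B = (5, 0)
3. N_x = 6  [2·N = B+C = (5, 0)+(7, 8)]
4. N_y = 4  [2·N = B+C = (5, 0)+(7, 8)]
   so N = (6, 4)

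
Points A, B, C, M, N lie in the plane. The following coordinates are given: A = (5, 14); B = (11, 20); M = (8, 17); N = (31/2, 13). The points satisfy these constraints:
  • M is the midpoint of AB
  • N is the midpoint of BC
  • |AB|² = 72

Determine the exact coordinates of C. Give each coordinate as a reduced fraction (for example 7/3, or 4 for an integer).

C = (20, 6)

1. C_x = 20  [C = 2·N−B = 2·(31/2, 13)−(11, 20)]
2. C_y = 6  [C = 2·N−B = 2·(31/2, 13)−(11, 20)]
   so C = (20, 6)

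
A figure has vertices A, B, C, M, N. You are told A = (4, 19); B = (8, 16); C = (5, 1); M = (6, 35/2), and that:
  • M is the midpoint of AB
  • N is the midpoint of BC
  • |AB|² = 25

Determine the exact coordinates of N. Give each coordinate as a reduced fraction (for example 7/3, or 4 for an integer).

1. N_x = 13/2  [2·N = B+C = (8, 16)+(5, 1)]
2. N_y = 17/2  [2·N = B+C = (8, 16)+(5, 1)]
   so N = (13/2, 17/2)

N = (13/2, 17/2)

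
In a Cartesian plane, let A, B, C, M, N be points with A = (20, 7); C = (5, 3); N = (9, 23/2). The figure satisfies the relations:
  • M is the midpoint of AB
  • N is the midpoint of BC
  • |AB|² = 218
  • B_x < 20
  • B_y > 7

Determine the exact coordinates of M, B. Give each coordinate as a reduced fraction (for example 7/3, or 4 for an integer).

M = (33/2, 27/2)
B = (13, 20)

1. B_x = 13  [B = 2·N−C = 2·(9, 23/2)−(5, 3)]
2. B_y = 20  [B = 2·N−C = 2·(9, 23/2)−(5, 3)]
   so B = (13, 20)
3. M_x = 33/2  [2·M = A+B = (20, 7)+(13, 20)]
4. M_y = 27/2  [2·M = A+B = (20, 7)+(13, 20)]
   so M = (33/2, 27/2)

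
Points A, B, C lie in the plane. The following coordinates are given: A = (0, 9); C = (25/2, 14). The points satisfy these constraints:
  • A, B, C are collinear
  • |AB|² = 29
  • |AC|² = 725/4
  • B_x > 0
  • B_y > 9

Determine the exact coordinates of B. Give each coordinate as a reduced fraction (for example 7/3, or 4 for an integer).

B = (5, 11)

1. B_x = 5  [[A, B, C are collinear ⇒ 5x-25/2y+225/2=0] ∩ [|B−(0, 9)|²=29]]
2. B_y = 11  [[A, B, C are collinear ⇒ 5x-25/2y+225/2=0] ∩ [|B−(0, 9)|²=29]]
   so B = (5, 11)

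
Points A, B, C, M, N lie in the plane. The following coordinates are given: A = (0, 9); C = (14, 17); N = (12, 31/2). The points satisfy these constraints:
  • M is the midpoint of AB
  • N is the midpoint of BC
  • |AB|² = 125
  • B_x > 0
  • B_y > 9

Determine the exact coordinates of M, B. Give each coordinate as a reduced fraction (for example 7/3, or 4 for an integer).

1. B_x = 10  [B = 2·N−C = 2·(12, 31/2)−(14, 17)]
2. B_y = 14  [B = 2·N−C = 2·(12, 31/2)−(14, 17)]
   so B = (10, 14)
3. M_x = 5  [2·M = A+B = (0, 9)+(10, 14)]
4. M_y = 23/2  [2·M = A+B = (0, 9)+(10, 14)]
   so M = (5, 23/2)

M = (5, 23/2)
B = (10, 14)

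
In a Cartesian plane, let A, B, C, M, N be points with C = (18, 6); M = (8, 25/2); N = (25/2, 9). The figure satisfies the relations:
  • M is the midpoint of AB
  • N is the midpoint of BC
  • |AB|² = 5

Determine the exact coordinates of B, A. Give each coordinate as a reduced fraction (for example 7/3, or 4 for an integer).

1. B_x = 7  [B = 2·N−C = 2·(25/2, 9)−(18, 6)]
2. B_y = 12  [B = 2·N−C = 2·(25/2, 9)−(18, 6)]
   so B = (7, 12)
3. A_x = 9  [A = 2·M−B = 2·(8, 25/2)−(7, 12)]
4. A_y = 13  [A = 2·M−B = 2·(8, 25/2)−(7, 12)]
   so A = (9, 13)

B = (7, 12)
A = (9, 13)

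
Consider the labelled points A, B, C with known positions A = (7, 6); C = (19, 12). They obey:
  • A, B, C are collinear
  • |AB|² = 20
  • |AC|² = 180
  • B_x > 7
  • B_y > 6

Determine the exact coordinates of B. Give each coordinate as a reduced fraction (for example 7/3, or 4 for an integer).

B = (11, 8)

1. B_x = 11  [[A, B, C are collinear ⇒ 6x-12y+30=0] ∩ [|B−(7, 6)|²=20]]
2. B_y = 8  [[A, B, C are collinear ⇒ 6x-12y+30=0] ∩ [|B−(7, 6)|²=20]]
   so B = (11, 8)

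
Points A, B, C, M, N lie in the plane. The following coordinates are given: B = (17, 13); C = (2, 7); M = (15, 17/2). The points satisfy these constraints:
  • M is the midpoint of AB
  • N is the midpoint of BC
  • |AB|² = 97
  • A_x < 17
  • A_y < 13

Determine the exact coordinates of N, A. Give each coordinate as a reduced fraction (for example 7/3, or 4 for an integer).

1. A_x = 13  [A = 2·M−B = 2·(15, 17/2)−(17, 13)]
2. A_y = 4  [A = 2·M−B = 2·(15, 17/2)−(17, 13)]
   so A = (13, 4)
3. N_x = 19/2  [2·N = B+C = (17, 13)+(2, 7)]
4. N_y = 10  [2·N = B+C = (17, 13)+(2, 7)]
   so N = (19/2, 10)

N = (19/2, 10)
A = (13, 4)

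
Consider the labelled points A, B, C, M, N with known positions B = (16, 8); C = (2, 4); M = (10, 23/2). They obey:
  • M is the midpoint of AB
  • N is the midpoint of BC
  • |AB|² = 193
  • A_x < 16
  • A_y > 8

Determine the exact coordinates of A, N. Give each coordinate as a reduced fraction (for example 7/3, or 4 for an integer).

1. A_x = 4  [A = 2·M−B = 2·(10, 23/2)−(16, 8)]
2. A_y = 15  [A = 2·M−B = 2·(10, 23/2)−(16, 8)]
   so A = (4, 15)
3. N_x = 9  [2·N = B+C = (16, 8)+(2, 4)]
4. N_y = 6  [2·N = B+C = (16, 8)+(2, 4)]
   so N = (9, 6)

A = (4, 15)
N = (9, 6)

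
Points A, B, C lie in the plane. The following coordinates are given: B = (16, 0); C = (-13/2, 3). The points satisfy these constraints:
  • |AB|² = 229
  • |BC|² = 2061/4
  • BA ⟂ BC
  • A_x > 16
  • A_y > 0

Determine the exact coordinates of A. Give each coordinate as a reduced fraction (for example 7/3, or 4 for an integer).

1. A_x = 18  [[BA ⟂ BC ⇒ -45/2x+3y+360=0] ∩ [|A−(16, 0)|²=229]]
2. A_y = 15  [[BA ⟂ BC ⇒ -45/2x+3y+360=0] ∩ [|A−(16, 0)|²=229]]
   so A = (18, 15)

A = (18, 15)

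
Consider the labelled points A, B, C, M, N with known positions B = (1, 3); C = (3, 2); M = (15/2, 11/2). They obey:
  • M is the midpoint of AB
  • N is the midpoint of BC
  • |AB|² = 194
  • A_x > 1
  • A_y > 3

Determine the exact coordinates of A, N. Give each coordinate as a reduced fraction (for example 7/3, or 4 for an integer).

1. A_x = 14  [A = 2·M−B = 2·(15/2, 11/2)−(1, 3)]
2. A_y = 8  [A = 2·M−B = 2·(15/2, 11/2)−(1, 3)]
   so A = (14, 8)
3. N_x = 2  [2·N = B+C = (1, 3)+(3, 2)]
4. N_y = 5/2  [2·N = B+C = (1, 3)+(3, 2)]
   so N = (2, 5/2)

A = (14, 8)
N = (2, 5/2)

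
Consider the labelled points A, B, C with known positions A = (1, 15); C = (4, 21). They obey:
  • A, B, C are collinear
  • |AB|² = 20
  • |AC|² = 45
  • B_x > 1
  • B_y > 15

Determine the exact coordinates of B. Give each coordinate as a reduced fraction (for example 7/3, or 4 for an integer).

B = (3, 19)

1. B_x = 3  [[A, B, C are collinear ⇒ 6x-3y+39=0] ∩ [|B−(1, 15)|²=20]]
2. B_y = 19  [[A, B, C are collinear ⇒ 6x-3y+39=0] ∩ [|B−(1, 15)|²=20]]
   so B = (3, 19)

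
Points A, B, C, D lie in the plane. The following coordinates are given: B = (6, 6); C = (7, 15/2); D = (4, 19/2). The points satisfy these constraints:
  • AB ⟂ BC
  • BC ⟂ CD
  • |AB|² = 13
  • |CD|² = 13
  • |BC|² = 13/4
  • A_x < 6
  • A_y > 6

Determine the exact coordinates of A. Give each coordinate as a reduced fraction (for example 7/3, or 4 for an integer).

A = (3, 8)

1. A_x = 3  [[AB ⟂ BC ⇒ -1x-3/2y+15=0] ∩ [|A−(6, 6)|²=13]]
2. A_y = 8  [[AB ⟂ BC ⇒ -1x-3/2y+15=0] ∩ [|A−(6, 6)|²=13]]
   so A = (3, 8)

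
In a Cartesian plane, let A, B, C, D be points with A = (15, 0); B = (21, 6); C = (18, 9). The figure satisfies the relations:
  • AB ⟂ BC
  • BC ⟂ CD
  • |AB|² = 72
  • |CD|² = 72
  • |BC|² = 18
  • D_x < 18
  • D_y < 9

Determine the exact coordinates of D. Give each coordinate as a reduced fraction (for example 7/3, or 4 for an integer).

D = (12, 3)

1. D_x = 12  [[BC ⟂ CD ⇒ -3x+3y+27=0] ∩ [|D−(18, 9)|²=72]]
2. D_y = 3  [[BC ⟂ CD ⇒ -3x+3y+27=0] ∩ [|D−(18, 9)|²=72]]
   so D = (12, 3)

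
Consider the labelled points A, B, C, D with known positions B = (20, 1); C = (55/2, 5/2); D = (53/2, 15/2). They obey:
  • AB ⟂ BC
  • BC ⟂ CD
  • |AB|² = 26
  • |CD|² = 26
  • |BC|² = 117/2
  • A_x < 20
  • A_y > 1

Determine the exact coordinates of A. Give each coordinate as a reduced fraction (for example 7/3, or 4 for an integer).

1. A_x = 19  [[AB ⟂ BC ⇒ -15/2x-3/2y+303/2=0] ∩ [|A−(20, 1)|²=26]]
2. A_y = 6  [[AB ⟂ BC ⇒ -15/2x-3/2y+303/2=0] ∩ [|A−(20, 1)|²=26]]
   so A = (19, 6)

A = (19, 6)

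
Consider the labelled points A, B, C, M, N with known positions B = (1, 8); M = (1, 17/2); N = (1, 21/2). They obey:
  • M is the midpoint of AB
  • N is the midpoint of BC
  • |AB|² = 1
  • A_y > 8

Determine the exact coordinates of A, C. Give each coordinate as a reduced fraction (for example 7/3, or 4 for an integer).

A = (1, 9)
C = (1, 13)

1. A_x = 1  [A = 2·M−B = 2·(1, 17/2)−(1, 8)]
2. A_y = 9  [A = 2·M−B = 2·(1, 17/2)−(1, 8)]
   so A = (1, 9)
3. C_x = 1  [C = 2·N−B = 2·(1, 21/2)−(1, 8)]
4. C_y = 13  [C = 2·N−B = 2·(1, 21/2)−(1, 8)]
   so C = (1, 13)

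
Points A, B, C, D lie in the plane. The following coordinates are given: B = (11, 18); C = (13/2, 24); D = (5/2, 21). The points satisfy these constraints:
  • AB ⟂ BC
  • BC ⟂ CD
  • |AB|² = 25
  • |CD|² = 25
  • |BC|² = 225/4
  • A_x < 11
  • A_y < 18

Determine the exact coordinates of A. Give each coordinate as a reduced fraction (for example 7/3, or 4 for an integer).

A = (7, 15)

1. A_x = 7  [[AB ⟂ BC ⇒ 9/2x-6y+117/2=0] ∩ [|A−(11, 18)|²=25]]
2. A_y = 15  [[AB ⟂ BC ⇒ 9/2x-6y+117/2=0] ∩ [|A−(11, 18)|²=25]]
   so A = (7, 15)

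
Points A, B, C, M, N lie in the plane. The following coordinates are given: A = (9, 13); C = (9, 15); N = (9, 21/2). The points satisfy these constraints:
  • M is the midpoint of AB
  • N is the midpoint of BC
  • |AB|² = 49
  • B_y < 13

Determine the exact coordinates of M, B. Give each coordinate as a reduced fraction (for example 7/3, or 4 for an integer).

M = (9, 19/2)
B = (9, 6)

1. B_x = 9  [B = 2·N−C = 2·(9, 21/2)−(9, 15)]
2. B_y = 6  [B = 2·N−C = 2·(9, 21/2)−(9, 15)]
   so B = (9, 6)
3. M_x = 9  [2·M = A+B = (9, 13)+(9, 6)]
4. M_y = 19/2  [2·M = A+B = (9, 13)+(9, 6)]
   so M = (9, 19/2)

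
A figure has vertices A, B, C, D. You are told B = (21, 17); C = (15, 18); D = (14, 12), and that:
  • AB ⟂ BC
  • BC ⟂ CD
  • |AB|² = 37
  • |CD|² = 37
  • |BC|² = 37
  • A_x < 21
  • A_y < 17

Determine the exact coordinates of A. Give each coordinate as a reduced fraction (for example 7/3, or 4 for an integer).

A = (20, 11)

1. A_x = 20  [[AB ⟂ BC ⇒ 6x-1y-109=0] ∩ [|A−(21, 17)|²=37]]
2. A_y = 11  [[AB ⟂ BC ⇒ 6x-1y-109=0] ∩ [|A−(21, 17)|²=37]]
   so A = (20, 11)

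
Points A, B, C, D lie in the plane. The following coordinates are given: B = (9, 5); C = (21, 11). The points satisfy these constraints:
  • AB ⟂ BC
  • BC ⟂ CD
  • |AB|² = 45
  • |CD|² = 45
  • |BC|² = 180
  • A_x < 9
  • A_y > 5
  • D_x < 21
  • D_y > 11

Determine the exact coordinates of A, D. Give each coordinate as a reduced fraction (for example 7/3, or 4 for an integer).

A = (6, 11)
D = (18, 17)

1. A_x = 6  [[AB ⟂ BC ⇒ -12x-6y+138=0] ∩ [|A−(9, 5)|²=45]]
2. A_y = 11  [[AB ⟂ BC ⇒ -12x-6y+138=0] ∩ [|A−(9, 5)|²=45]]
   so A = (6, 11)
3. D_x = 18  [[BC ⟂ CD ⇒ 12x+6y-318=0] ∩ [|D−(21, 11)|²=45]]
4. D_y = 17  [[BC ⟂ CD ⇒ 12x+6y-318=0] ∩ [|D−(21, 11)|²=45]]
   so D = (18, 17)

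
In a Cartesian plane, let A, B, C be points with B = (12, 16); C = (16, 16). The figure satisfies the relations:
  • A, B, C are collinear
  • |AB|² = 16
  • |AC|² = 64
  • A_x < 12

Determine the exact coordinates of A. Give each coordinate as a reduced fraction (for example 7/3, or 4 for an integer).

A = (8, 16)

1. A_x = 8  [[A, B, C are collinear ⇒ 4y-64=0] ∩ [|A−(12, 16)|²=16]]
2. A_y = 16  [[A, B, C are collinear ⇒ 4y-64=0] ∩ [|A−(12, 16)|²=16]]
   so A = (8, 16)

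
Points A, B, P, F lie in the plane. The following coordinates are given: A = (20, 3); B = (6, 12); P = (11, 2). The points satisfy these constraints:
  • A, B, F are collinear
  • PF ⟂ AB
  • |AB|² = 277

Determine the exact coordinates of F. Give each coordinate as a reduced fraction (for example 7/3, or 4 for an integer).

F = (3902/277, 1884/277)

1. F_x = 3902/277  [[A, B, F are collinear ⇒ -9x-14y+222=0] ∩ [PF ⟂ AB ⇒ -14x+9y+136=0]]
2. F_y = 1884/277  [[A, B, F are collinear ⇒ -9x-14y+222=0] ∩ [PF ⟂ AB ⇒ -14x+9y+136=0]]
   so F = (3902/277, 1884/277)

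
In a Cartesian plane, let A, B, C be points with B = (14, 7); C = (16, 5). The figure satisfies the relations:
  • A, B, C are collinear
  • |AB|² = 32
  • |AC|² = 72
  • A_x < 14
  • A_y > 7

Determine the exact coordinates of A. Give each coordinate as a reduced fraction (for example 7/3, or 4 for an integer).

1. A_x = 10  [[A, B, C are collinear ⇒ 2x+2y-42=0] ∩ [|A−(14, 7)|²=32]]
2. A_y = 11  [[A, B, C are collinear ⇒ 2x+2y-42=0] ∩ [|A−(14, 7)|²=32]]
   so A = (10, 11)

A = (10, 11)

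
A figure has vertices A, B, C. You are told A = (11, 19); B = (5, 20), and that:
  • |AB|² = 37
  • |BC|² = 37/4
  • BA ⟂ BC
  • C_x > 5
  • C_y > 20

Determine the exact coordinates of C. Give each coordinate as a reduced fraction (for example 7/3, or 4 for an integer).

1. C_x = 11/2  [[BA ⟂ BC ⇒ 6x-1y-10=0] ∩ [|C−(5, 20)|²=37/4]]
2. C_y = 23  [[BA ⟂ BC ⇒ 6x-1y-10=0] ∩ [|C−(5, 20)|²=37/4]]
   so C = (11/2, 23)

C = (11/2, 23)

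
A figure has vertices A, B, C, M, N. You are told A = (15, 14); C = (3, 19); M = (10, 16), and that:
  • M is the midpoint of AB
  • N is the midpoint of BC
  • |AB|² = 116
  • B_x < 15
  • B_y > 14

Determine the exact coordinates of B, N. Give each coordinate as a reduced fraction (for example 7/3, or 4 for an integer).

B = (5, 18)
N = (4, 37/2)

1. B_x = 5  [B = 2·M−A = 2·(10, 16)−(15, 14)]
2. B_y = 18  [B = 2·M−A = 2·(10, 16)−(15, 14)]
   so B = (5, 18)
3. N_x = 4  [2·N = B+C = (5, 18)+(3, 19)]
4. N_y = 37/2  [2·N = B+C = (5, 18)+(3, 19)]
   so N = (4, 37/2)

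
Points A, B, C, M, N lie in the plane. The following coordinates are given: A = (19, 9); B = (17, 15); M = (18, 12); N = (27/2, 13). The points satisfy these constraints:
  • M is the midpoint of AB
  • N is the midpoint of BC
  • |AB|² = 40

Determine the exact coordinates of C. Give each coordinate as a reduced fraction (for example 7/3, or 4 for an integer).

C = (10, 11)

1. C_x = 10  [C = 2·N−B = 2·(27/2, 13)−(17, 15)]
2. C_y = 11  [C = 2·N−B = 2·(27/2, 13)−(17, 15)]
   so C = (10, 11)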